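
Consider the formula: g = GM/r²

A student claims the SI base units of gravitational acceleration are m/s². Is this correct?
Units of each symbol in g = GM/r²:
  G (gravitational constant): m³/(kg·s²)
  M (mass): kg
  r (distance): m  → to the power 2 in the denominator, contributes 1/m²

Multiplying the contributions: [m³/(kg·s²)] · [kg] · [1/m²]
Adding exponents of each base unit: m: 1, s: -2
SI base units of gravitational acceleration: m/s²

The claimed units m/s² match the derived units, so the claim is correct.

Answer: Yes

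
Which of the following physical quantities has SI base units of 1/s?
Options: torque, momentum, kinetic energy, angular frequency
Checking the SI base units of each option:
  torque (τ = Fr): kg·m²/s²  ✗
  momentum (p = mv): kg·m/s  ✗
  kinetic energy (E = ½mv²): kg·m²/s²  ✗
  angular frequency (ω = 2πf): 1/s  ✓ matches

Only angular frequency has units 1/s.

Answer: angular frequency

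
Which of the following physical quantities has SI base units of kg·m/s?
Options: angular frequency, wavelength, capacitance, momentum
Checking the SI base units of each option:
  angular frequency (ω = 2πf): 1/s  ✗
  wavelength (λ = v/f): m  ✗
  capacitance (C = Q/V): s⁴·A²/(kg·m²)  ✗
  momentum (p = mv): kg·m/s  ✓ matches

Only momentum has units kg·m/s.

Answer: momentum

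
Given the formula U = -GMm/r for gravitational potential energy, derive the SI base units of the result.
Units of each symbol in U = -GMm/r:
  G (gravitational constant): m³/(kg·s²)
  M (mass): kg
  m (mass): kg
  r (distance): m  → in the denominator, contributes 1/m
  The minus sign does not affect the units.

Multiplying the contributions: [m³/(kg·s²)] · [kg] · [kg] · [1/m]
Adding exponents of each base unit: kg: 1, m: 2, s: -2
SI base units of gravitational potential energy: kg·m²/s²

Answer: kg·m²/s²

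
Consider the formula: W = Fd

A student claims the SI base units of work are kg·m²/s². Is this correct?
Units of each symbol in W = Fd:
  F (force): kg·m/s²
  d (displacement): m

Multiplying the contributions: [kg·m/s²] · [m]
Adding exponents of each base unit: kg: 1, m: 2, s: -2
SI base units of work: kg·m²/s²

The claimed units kg·m²/s² match the derived units, so the claim is correct.

Answer: Yes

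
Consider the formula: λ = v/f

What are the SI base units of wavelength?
Units of each symbol in λ = v/f:
  v (wave speed): m/s
  f (frequency): 1/s  → in the denominator, contributes s

Multiplying the contributions: [m/s] · [s]
Adding exponents of each base unit: m: 1
SI base units of wavelength: m

Answer: m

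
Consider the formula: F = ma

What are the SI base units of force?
Units of each symbol in F = ma:
  m (mass): kg
  a (acceleration): m/s²

Multiplying the contributions: [kg] · [m/s²]
Adding exponents of each base unit: kg: 1, m: 1, s: -2
SI base units of force: kg·m/s²

Answer: kg·m/s²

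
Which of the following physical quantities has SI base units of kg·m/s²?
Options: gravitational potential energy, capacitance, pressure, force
Checking the SI base units of each option:
  gravitational potential energy (U = -GMm/r): kg·m²/s²  ✗
  capacitance (C = Q/V): s⁴·A²/(kg·m²)  ✗
  pressure (P = F/A): kg/(m·s²)  ✗
  force (F = ma): kg·m/s²  ✓ matches

Only force has units kg·m/s².

Answer: force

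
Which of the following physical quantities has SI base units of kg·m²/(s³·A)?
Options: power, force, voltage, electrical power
Checking the SI base units of each option:
  power (P = W/t): kg·m²/s³  ✗
  force (F = ma): kg·m/s²  ✗
  voltage (V = IR): kg·m²/(s³·A)  ✓ matches
  electrical power (P = IV): kg·m²/s³  ✗

Only voltage has units kg·m²/(s³·A).

Answer: voltage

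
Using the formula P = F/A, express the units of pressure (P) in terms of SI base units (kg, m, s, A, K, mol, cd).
Units of each symbol in P = F/A:
  F (force): kg·m/s²
  A (area): m²  → in the denominator, contributes 1/m²

Multiplying the contributions: [kg·m/s²] · [1/m²]
Adding exponents of each base unit: kg: 1, m: -1, s: -2
SI base units of pressure: kg/(m·s²)

Answer: kg/(m·s²)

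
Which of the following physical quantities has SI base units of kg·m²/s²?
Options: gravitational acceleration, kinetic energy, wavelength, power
Checking the SI base units of each option:
  gravitational acceleration (g = GM/r²): m/s²  ✗
  kinetic energy (E = ½mv²): kg·m²/s²  ✓ matches
  wavelength (λ = v/f): m  ✗
  power (P = W/t): kg·m²/s³  ✗

Only kinetic energy has units kg·m²/s².

Answer: kinetic energy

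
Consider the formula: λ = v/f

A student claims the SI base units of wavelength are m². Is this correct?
Units of each symbol in λ = v/f:
  v (wave speed): m/s
  f (frequency): 1/s  → in the denominator, contributes s

Multiplying the contributions: [m/s] · [s]
Adding exponents of each base unit: m: 1
SI base units of wavelength: m

The claimed units m² (exponents m: 2) do not match the derived units m (exponents m: 1), so the claim is incorrect.

Answer: No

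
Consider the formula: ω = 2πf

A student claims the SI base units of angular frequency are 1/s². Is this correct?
Units of each symbol in ω = 2πf:
  f (frequency): 1/s
  The factor 2π is dimensionless.

Multiplying the contributions: [1/s]
Adding exponents of each base unit: s: -1
SI base units of angular frequency: 1/s

The claimed units 1/s² (exponents s: -2) do not match the derived units 1/s (exponents s: -1), so the claim is incorrect.

Answer: No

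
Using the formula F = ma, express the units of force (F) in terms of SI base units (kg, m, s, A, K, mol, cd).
Units of each symbol in F = ma:
  m (mass): kg
  a (acceleration): m/s²

Multiplying the contributions: [kg] · [m/s²]
Adding exponents of each base unit: kg: 1, m: 1, s: -2
SI base units of force: kg·m/s²

Answer: kg·m/s²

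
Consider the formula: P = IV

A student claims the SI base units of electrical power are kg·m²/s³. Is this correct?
Units of each symbol in P = IV:
  I (current): A
  V (voltage, in volts): kg·m²/(s³·A)

Multiplying the contributions: [A] · [kg·m²/(s³·A)]
Adding exponents of each base unit: kg: 1, m: 2, s: -3
SI base units of electrical power: kg·m²/s³

The claimed units kg·m²/s³ match the derived units, so the claim is correct.

Answer: Yes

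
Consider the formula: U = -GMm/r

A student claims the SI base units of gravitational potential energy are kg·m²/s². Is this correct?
Units of each symbol in U = -GMm/r:
  G (gravitational constant): m³/(kg·s²)
  M (mass): kg
  m (mass): kg
  r (distance): m  → in the denominator, contributes 1/m
  The minus sign does not affect the units.

Multiplying the contributions: [m³/(kg·s²)] · [kg] · [kg] · [1/m]
Adding exponents of each base unit: kg: 1, m: 2, s: -2
SI base units of gravitational potential energy: kg·m²/s²

The claimed units kg·m²/s² match the derived units, so the claim is correct.

Answer: Yes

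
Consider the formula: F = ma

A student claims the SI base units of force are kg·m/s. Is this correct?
Units of each symbol in F = ma:
  m (mass): kg
  a (acceleration): m/s²

Multiplying the contributions: [kg] · [m/s²]
Adding exponents of each base unit: kg: 1, m: 1, s: -2
SI base units of force: kg·m/s²

The claimed units kg·m/s (exponents kg: 1, m: 1, s: -1) do not match the derived units kg·m/s² (exponents kg: 1, m: 1, s: -2), so the claim is incorrect.

Answer: No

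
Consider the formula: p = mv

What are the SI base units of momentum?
Units of each symbol in p = mv:
  m (mass): kg
  v (velocity): m/s

Multiplying the contributions: [kg] · [m/s]
Adding exponents of each base unit: kg: 1, m: 1, s: -1
SI base units of momentum: kg·m/s

Answer: kg·m/s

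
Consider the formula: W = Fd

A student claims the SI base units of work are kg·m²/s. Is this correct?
Units of each symbol in W = Fd:
  F (force): kg·m/s²
  d (displacement): m

Multiplying the contributions: [kg·m/s²] · [m]
Adding exponents of each base unit: kg: 1, m: 2, s: -2
SI base units of work: kg·m²/s²

The claimed units kg·m²/s (exponents kg: 1, m: 2, s: -1) do not match the derived units kg·m²/s² (exponents kg: 1, m: 2, s: -2), so the claim is incorrect.

Answer: No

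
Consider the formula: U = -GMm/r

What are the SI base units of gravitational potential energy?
Units of each symbol in U = -GMm/r:
  G (gravitational constant): m³/(kg·s²)
  M (mass): kg
  m (mass): kg
  r (distance): m  → in the denominator, contributes 1/m
  The minus sign does not affect the units.

Multiplying the contributions: [m³/(kg·s²)] · [kg] · [kg] · [1/m]
Adding exponents of each base unit: kg: 1, m: 2, s: -2
SI base units of gravitational potential energy: kg·m²/s²

Answer: kg·m²/s²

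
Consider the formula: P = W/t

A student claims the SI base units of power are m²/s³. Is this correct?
Units of each symbol in P = W/t:
  W (work): kg·m²/s²
  t (time): s  → in the denominator, contributes 1/s

Multiplying the contributions: [kg·m²/s²] · [1/s]
Adding exponents of each base unit: kg: 1, m: 2, s: -3
SI base units of power: kg·m²/s³

The claimed units m²/s³ (exponents m: 2, s: -3) do not match the derived units kg·m²/s³ (exponents kg: 1, m: 2, s: -3), so the claim is incorrect.

Answer: No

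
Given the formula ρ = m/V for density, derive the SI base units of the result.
Units of each symbol in ρ = m/V:
  m (mass): kg
  V (volume): m³  → in the denominator, contributes 1/m³

Multiplying the contributions: [kg] · [1/m³]
Adding exponents of each base unit: kg: 1, m: -3
SI base units of density: kg/m³

Answer: kg/m³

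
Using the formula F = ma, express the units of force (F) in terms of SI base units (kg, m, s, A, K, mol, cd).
Units of each symbol in F = ma:
  m (mass): kg
  a (acceleration): m/s²

Multiplying the contributions: [kg] · [m/s²]
Adding exponents of each base unit: kg: 1, m: 1, s: -2
SI base units of force: kg·m/s²

Answer: kg·m/s²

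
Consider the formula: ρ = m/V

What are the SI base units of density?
Units of each symbol in ρ = m/V:
  m (mass): kg
  V (volume): m³  → in the denominator, contributes 1/m³

Multiplying the contributions: [kg] · [1/m³]
Adding exponents of each base unit: kg: 1, m: -3
SI base units of density: kg/m³

Answer: kg/m³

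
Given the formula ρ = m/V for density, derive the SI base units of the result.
Units of each symbol in ρ = m/V:
  m (mass): kg
  V (volume): m³  → in the denominator, contributes 1/m³

Multiplying the contributions: [kg] · [1/m³]
Adding exponents of each base unit: kg: 1, m: -3
SI base units of density: kg/m³

Answer: kg/m³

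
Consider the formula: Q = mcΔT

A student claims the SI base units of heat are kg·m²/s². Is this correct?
Units of each symbol in Q = mcΔT:
  m (mass): kg
  c (specific heat capacity, in J/(kg·K)): m²/(s²·K)
  ΔT (temperature change): K

Multiplying the contributions: [kg] · [m²/(s²·K)] · [K]
Adding exponents of each base unit: kg: 1, m: 2, s: -2
SI base units of heat: kg·m²/s²

The claimed units kg·m²/s² match the derived units, so the claim is correct.

Answer: Yes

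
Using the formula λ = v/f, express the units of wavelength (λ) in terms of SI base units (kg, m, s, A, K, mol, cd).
Units of each symbol in λ = v/f:
  v (wave speed): m/s
  f (frequency): 1/s  → in the denominator, contributes s

Multiplying the contributions: [m/s] · [s]
Adding exponents of each base unit: m: 1
SI base units of wavelength: m

Answer: m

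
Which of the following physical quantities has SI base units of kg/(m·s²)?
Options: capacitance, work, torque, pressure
Checking the SI base units of each option:
  capacitance (C = Q/V): s⁴·A²/(kg·m²)  ✗
  work (W = Fd): kg·m²/s²  ✗
  torque (τ = Fr): kg·m²/s²  ✗
  pressure (P = F/A): kg/(m·s²)  ✓ matches

Only pressure has units kg/(m·s²).

Answer: pressure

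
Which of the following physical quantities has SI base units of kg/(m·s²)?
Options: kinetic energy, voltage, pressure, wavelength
Checking the SI base units of each option:
  kinetic energy (E = ½mv²): kg·m²/s²  ✗
  voltage (V = IR): kg·m²/(s³·A)  ✗
  pressure (P = F/A): kg/(m·s²)  ✓ matches
  wavelength (λ = v/f): m  ✗

Only pressure has units kg/(m·s²).

Answer: pressure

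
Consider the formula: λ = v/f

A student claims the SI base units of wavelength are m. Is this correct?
Units of each symbol in λ = v/f:
  v (wave speed): m/s
  f (frequency): 1/s  → in the denominator, contributes s

Multiplying the contributions: [m/s] · [s]
Adding exponents of each base unit: m: 1
SI base units of wavelength: m

The claimed units m match the derived units, so the claim is correct.

Answer: Yes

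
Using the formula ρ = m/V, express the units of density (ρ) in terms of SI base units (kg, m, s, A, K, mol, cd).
Units of each symbol in ρ = m/V:
  m (mass): kg
  V (volume): m³  → in the denominator, contributes 1/m³

Multiplying the contributions: [kg] · [1/m³]
Adding exponents of each base unit: kg: 1, m: -3
SI base units of density: kg/m³

Answer: kg/m³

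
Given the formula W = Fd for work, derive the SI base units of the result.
Units of each symbol in W = Fd:
  F (force): kg·m/s²
  d (displacement): m

Multiplying the contributions: [kg·m/s²] · [m]
Adding exponents of each base unit: kg: 1, m: 2, s: -2
SI base units of work: kg·m²/s²

Answer: kg·m²/s²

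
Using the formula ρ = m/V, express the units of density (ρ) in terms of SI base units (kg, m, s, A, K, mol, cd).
Units of each symbol in ρ = m/V:
  m (mass): kg
  V (volume): m³  → in the denominator, contributes 1/m³

Multiplying the contributions: [kg] · [1/m³]
Adding exponents of each base unit: kg: 1, m: -3
SI base units of density: kg/m³

Answer: kg/m³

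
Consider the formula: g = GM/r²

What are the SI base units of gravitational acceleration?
Units of each symbol in g = GM/r²:
  G (gravitational constant): m³/(kg·s²)
  M (mass): kg
  r (distance): m  → to the power 2 in the denominator, contributes 1/m²

Multiplying the contributions: [m³/(kg·s²)] · [kg] · [1/m²]
Adding exponents of each base unit: m: 1, s: -2
SI base units of gravitational acceleration: m/s²

Answer: m/s²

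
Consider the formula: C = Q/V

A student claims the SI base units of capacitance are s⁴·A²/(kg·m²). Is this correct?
Units of each symbol in C = Q/V:
  Q (charge, in coulombs): s·A
  V (voltage, in volts): kg·m²/(s³·A)  → in the denominator, contributes s³·A/(kg·m²)

Multiplying the contributions: [s·A] · [s³·A/(kg·m²)]
Adding exponents of each base unit: kg: -1, m: -2, s: 4, A: 2
SI base units of capacitance: s⁴·A²/(kg·m²)

The claimed units s⁴·A²/(kg·m²) match the derived units, so the claim is correct.

Answer: Yes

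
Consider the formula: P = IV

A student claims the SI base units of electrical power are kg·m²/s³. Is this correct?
Units of each symbol in P = IV:
  I (current): A
  V (voltage, in volts): kg·m²/(s³·A)

Multiplying the contributions: [A] · [kg·m²/(s³·A)]
Adding exponents of each base unit: kg: 1, m: 2, s: -3
SI base units of electrical power: kg·m²/s³

The claimed units kg·m²/s³ match the derived units, so the claim is correct.

Answer: Yes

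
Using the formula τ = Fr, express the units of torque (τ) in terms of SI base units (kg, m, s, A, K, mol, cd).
Units of each symbol in τ = Fr:
  F (force): kg·m/s²
  r (lever arm): m

Multiplying the contributions: [kg·m/s²] · [m]
Adding exponents of each base unit: kg: 1, m: 2, s: -2
SI base units of torque: kg·m²/s²

Answer: kg·m²/s²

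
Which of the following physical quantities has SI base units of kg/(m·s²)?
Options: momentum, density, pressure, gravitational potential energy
Checking the SI base units of each option:
  momentum (p = mv): kg·m/s  ✗
  density (ρ = m/V): kg/m³  ✗
  pressure (P = F/A): kg/(m·s²)  ✓ matches
  gravitational potential energy (U = -GMm/r): kg·m²/s²  ✗

Only pressure has units kg/(m·s²).

Answer: pressure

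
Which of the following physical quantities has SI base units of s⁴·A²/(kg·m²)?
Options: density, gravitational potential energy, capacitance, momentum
Checking the SI base units of each option:
  density (ρ = m/V): kg/m³  ✗
  gravitational potential energy (U = -GMm/r): kg·m²/s²  ✗
  capacitance (C = Q/V): s⁴·A²/(kg·m²)  ✓ matches
  momentum (p = mv): kg·m/s  ✗

Only capacitance has units s⁴·A²/(kg·m²).

Answer: capacitance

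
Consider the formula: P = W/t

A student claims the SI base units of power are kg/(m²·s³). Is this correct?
Units of each symbol in P = W/t:
  W (work): kg·m²/s²
  t (time): s  → in the denominator, contributes 1/s

Multiplying the contributions: [kg·m²/s²] · [1/s]
Adding exponents of each base unit: kg: 1, m: 2, s: -3
SI base units of power: kg·m²/s³

The claimed units kg/(m²·s³) (exponents kg: 1, m: -2, s: -3) do not match the derived units kg·m²/s³ (exponents kg: 1, m: 2, s: -3), so the claim is incorrect.

Answer: No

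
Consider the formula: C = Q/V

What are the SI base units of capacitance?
Units of each symbol in C = Q/V:
  Q (charge, in coulombs): s·A
  V (voltage, in volts): kg·m²/(s³·A)  → in the denominator, contributes s³·A/(kg·m²)

Multiplying the contributions: [s·A] · [s³·A/(kg·m²)]
Adding exponents of each base unit: kg: -1, m: -2, s: 4, A: 2
SI base units of capacitance: s⁴·A²/(kg·m²)

Answer: s⁴·A²/(kg·m²)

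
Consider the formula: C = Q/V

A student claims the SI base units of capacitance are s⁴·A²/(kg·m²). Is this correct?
Units of each symbol in C = Q/V:
  Q (charge, in coulombs): s·A
  V (voltage, in volts): kg·m²/(s³·A)  → in the denominator, contributes s³·A/(kg·m²)

Multiplying the contributions: [s·A] · [s³·A/(kg·m²)]
Adding exponents of each base unit: kg: -1, m: -2, s: 4, A: 2
SI base units of capacitance: s⁴·A²/(kg·m²)

The claimed units s⁴·A²/(kg·m²) match the derived units, so the claim is correct.

Answer: Yes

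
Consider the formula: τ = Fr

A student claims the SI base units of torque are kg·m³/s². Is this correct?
Units of each symbol in τ = Fr:
  F (force): kg·m/s²
  r (lever arm): m

Multiplying the contributions: [kg·m/s²] · [m]
Adding exponents of each base unit: kg: 1, m: 2, s: -2
SI base units of torque: kg·m²/s²

The claimed units kg·m³/s² (exponents kg: 1, m: 3, s: -2) do not match the derived units kg·m²/s² (exponents kg: 1, m: 2, s: -2), so the claim is incorrect.

Answer: No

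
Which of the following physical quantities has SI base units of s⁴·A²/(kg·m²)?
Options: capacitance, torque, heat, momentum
Checking the SI base units of each option:
  capacitance (C = Q/V): s⁴·A²/(kg·m²)  ✓ matches
  torque (τ = Fr): kg·m²/s²  ✗
  heat (Q = mcΔT): kg·m²/s²  ✗
  momentum (p = mv): kg·m/s  ✗

Only capacitance has units s⁴·A²/(kg·m²).

Answer: capacitance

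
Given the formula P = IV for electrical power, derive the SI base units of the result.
Units of each symbol in P = IV:
  I (current): A
  V (voltage, in volts): kg·m²/(s³·A)

Multiplying the contributions: [A] · [kg·m²/(s³·A)]
Adding exponents of each base unit: kg: 1, m: 2, s: -3
SI base units of electrical power: kg·m²/s³

Answer: kg·m²/s³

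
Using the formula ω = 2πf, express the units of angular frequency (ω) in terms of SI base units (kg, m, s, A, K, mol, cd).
Units of each symbol in ω = 2πf:
  f (frequency): 1/s
  The factor 2π is dimensionless.

Multiplying the contributions: [1/s]
Adding exponents of each base unit: s: -1
SI base units of angular frequency: 1/s

Answer: 1/s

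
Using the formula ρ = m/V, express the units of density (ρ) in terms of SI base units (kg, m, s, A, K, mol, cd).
Units of each symbol in ρ = m/V:
  m (mass): kg
  V (volume): m³  → in the denominator, contributes 1/m³

Multiplying the contributions: [kg] · [1/m³]
Adding exponents of each base unit: kg: 1, m: -3
SI base units of density: kg/m³

Answer: kg/m³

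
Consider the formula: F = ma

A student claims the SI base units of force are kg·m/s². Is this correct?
Units of each symbol in F = ma:
  m (mass): kg
  a (acceleration): m/s²

Multiplying the contributions: [kg] · [m/s²]
Adding exponents of each base unit: kg: 1, m: 1, s: -2
SI base units of force: kg·m/s²

The claimed units kg·m/s² match the derived units, so the claim is correct.

Answer: Yes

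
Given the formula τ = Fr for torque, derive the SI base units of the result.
Units of each symbol in τ = Fr:
  F (force): kg·m/s²
  r (lever arm): m

Multiplying the contributions: [kg·m/s²] · [m]
Adding exponents of each base unit: kg: 1, m: 2, s: -2
SI base units of torque: kg·m²/s²

Answer: kg·m²/s²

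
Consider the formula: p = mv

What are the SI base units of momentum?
Units of each symbol in p = mv:
  m (mass): kg
  v (velocity): m/s

Multiplying the contributions: [kg] · [m/s]
Adding exponents of each base unit: kg: 1, m: 1, s: -1
SI base units of momentum: kg·m/s

Answer: kg·m/s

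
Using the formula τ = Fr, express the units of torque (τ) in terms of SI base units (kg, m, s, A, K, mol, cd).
Units of each symbol in τ = Fr:
  F (force): kg·m/s²
  r (lever arm): m

Multiplying the contributions: [kg·m/s²] · [m]
Adding exponents of each base unit: kg: 1, m: 2, s: -2
SI base units of torque: kg·m²/s²

Answer: kg·m²/s²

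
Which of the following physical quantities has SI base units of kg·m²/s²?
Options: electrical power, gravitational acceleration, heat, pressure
Checking the SI base units of each option:
  electrical power (P = IV): kg·m²/s³  ✗
  gravitational acceleration (g = GM/r²): m/s²  ✗
  heat (Q = mcΔT): kg·m²/s²  ✓ matches
  pressure (P = F/A): kg/(m·s²)  ✗

Only heat has units kg·m²/s².

Answer: heat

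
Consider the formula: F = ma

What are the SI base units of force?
Units of each symbol in F = ma:
  m (mass): kg
  a (acceleration): m/s²

Multiplying the contributions: [kg] · [m/s²]
Adding exponents of each base unit: kg: 1, m: 1, s: -2
SI base units of force: kg·m/s²

Answer: kg·m/s²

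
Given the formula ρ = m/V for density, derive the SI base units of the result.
Units of each symbol in ρ = m/V:
  m (mass): kg
  V (volume): m³  → in the denominator, contributes 1/m³

Multiplying the contributions: [kg] · [1/m³]
Adding exponents of each base unit: kg: 1, m: -3
SI base units of density: kg/m³

Answer: kg/m³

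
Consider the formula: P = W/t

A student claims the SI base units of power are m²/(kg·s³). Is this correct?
Units of each symbol in P = W/t:
  W (work): kg·m²/s²
  t (time): s  → in the denominator, contributes 1/s

Multiplying the contributions: [kg·m²/s²] · [1/s]
Adding exponents of each base unit: kg: 1, m: 2, s: -3
SI base units of power: kg·m²/s³

The claimed units m²/(kg·s³) (exponents kg: -1, m: 2, s: -3) do not match the derived units kg·m²/s³ (exponents kg: 1, m: 2, s: -3), so the claim is incorrect.

Answer: No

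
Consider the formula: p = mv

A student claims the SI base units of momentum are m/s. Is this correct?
Units of each symbol in p = mv:
  m (mass): kg
  v (velocity): m/s

Multiplying the contributions: [kg] · [m/s]
Adding exponents of each base unit: kg: 1, m: 1, s: -1
SI base units of momentum: kg·m/s

The claimed units m/s (exponents m: 1, s: -1) do not match the derived units kg·m/s (exponents kg: 1, m: 1, s: -1), so the claim is incorrect.

Answer: No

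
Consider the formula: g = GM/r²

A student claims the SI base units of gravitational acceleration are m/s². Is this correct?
Units of each symbol in g = GM/r²:
  G (gravitational constant): m³/(kg·s²)
  M (mass): kg
  r (distance): m  → to the power 2 in the denominator, contributes 1/m²

Multiplying the contributions: [m³/(kg·s²)] · [kg] · [1/m²]
Adding exponents of each base unit: m: 1, s: -2
SI base units of gravitational acceleration: m/s²

The claimed units m/s² match the derived units, so the claim is correct.

Answer: Yes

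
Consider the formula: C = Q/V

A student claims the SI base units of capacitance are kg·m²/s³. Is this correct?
Units of each symbol in C = Q/V:
  Q (charge, in coulombs): s·A
  V (voltage, in volts): kg·m²/(s³·A)  → in the denominator, contributes s³·A/(kg·m²)

Multiplying the contributions: [s·A] · [s³·A/(kg·m²)]
Adding exponents of each base unit: kg: -1, m: -2, s: 4, A: 2
SI base units of capacitance: s⁴·A²/(kg·m²)

The claimed units kg·m²/s³ (exponents kg: 1, m: 2, s: -3) do not match the derived units s⁴·A²/(kg·m²) (exponents kg: -1, m: -2, s: 4, A: 2), so the claim is incorrect.

Answer: No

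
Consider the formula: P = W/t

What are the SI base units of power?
Units of each symbol in P = W/t:
  W (work): kg·m²/s²
  t (time): s  → in the denominator, contributes 1/s

Multiplying the contributions: [kg·m²/s²] · [1/s]
Adding exponents of each base unit: kg: 1, m: 2, s: -3
SI base units of power: kg·m²/s³

Answer: kg·m²/s³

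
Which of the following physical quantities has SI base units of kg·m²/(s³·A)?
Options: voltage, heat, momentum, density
Checking the SI base units of each option:
  voltage (V = IR): kg·m²/(s³·A)  ✓ matches
  heat (Q = mcΔT): kg·m²/s²  ✗
  momentum (p = mv): kg·m/s  ✗
  density (ρ = m/V): kg/m³  ✗

Only voltage has units kg·m²/(s³·A).

Answer: voltage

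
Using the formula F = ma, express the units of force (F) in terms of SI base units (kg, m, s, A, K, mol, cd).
Units of each symbol in F = ma:
  m (mass): kg
  a (acceleration): m/s²

Multiplying the contributions: [kg] · [m/s²]
Adding exponents of each base unit: kg: 1, m: 1, s: -2
SI base units of force: kg·m/s²

Answer: kg·m/s²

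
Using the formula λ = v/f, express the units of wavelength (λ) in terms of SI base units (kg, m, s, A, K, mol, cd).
Units of each symbol in λ = v/f:
  v (wave speed): m/s
  f (frequency): 1/s  → in the denominator, contributes s

Multiplying the contributions: [m/s] · [s]
Adding exponents of each base unit: m: 1
SI base units of wavelength: m

Answer: m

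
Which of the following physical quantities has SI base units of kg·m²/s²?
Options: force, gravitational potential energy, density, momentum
Checking the SI base units of each option:
  force (F = ma): kg·m/s²  ✗
  gravitational potential energy (U = -GMm/r): kg·m²/s²  ✓ matches
  density (ρ = m/V): kg/m³  ✗
  momentum (p = mv): kg·m/s  ✗

Only gravitational potential energy has units kg·m²/s².

Answer: gravitational potential energy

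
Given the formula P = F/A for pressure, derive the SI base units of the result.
Units of each symbol in P = F/A:
  F (force): kg·m/s²
  A (area): m²  → in the denominator, contributes 1/m²

Multiplying the contributions: [kg·m/s²] · [1/m²]
Adding exponents of each base unit: kg: 1, m: -1, s: -2
SI base units of pressure: kg/(m·s²)

Answer: kg/(m·s²)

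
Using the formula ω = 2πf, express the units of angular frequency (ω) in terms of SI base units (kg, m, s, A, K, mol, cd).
Units of each symbol in ω = 2πf:
  f (frequency): 1/s
  The factor 2π is dimensionless.

Multiplying the contributions: [1/s]
Adding exponents of each base unit: s: -1
SI base units of angular frequency: 1/s

Answer: 1/s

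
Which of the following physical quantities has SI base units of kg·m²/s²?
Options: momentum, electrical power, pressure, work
Checking the SI base units of each option:
  momentum (p = mv): kg·m/s  ✗
  electrical power (P = IV): kg·m²/s³  ✗
  pressure (P = F/A): kg/(m·s²)  ✗
  work (W = Fd): kg·m²/s²  ✓ matches

Only work has units kg·m²/s².

Answer: work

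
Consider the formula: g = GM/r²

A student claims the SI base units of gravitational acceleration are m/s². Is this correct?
Units of each symbol in g = GM/r²:
  G (gravitational constant): m³/(kg·s²)
  M (mass): kg
  r (distance): m  → to the power 2 in the denominator, contributes 1/m²

Multiplying the contributions: [m³/(kg·s²)] · [kg] · [1/m²]
Adding exponents of each base unit: m: 1, s: -2
SI base units of gravitational acceleration: m/s²

The claimed units m/s² match the derived units, so the claim is correct.

Answer: Yes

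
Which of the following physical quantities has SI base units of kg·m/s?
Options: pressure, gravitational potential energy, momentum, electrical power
Checking the SI base units of each option:
  pressure (P = F/A): kg/(m·s²)  ✗
  gravitational potential energy (U = -GMm/r): kg·m²/s²  ✗
  momentum (p = mv): kg·m/s  ✓ matches
  electrical power (P = IV): kg·m²/s³  ✗

Only momentum has units kg·m/s.

Answer: momentum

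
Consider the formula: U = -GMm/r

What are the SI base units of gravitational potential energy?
Units of each symbol in U = -GMm/r:
  G (gravitational constant): m³/(kg·s²)
  M (mass): kg
  m (mass): kg
  r (distance): m  → in the denominator, contributes 1/m
  The minus sign does not affect the units.

Multiplying the contributions: [m³/(kg·s²)] · [kg] · [kg] · [1/m]
Adding exponents of each base unit: kg: 1, m: 2, s: -2
SI base units of gravitational potential energy: kg·m²/s²

Answer: kg·m²/s²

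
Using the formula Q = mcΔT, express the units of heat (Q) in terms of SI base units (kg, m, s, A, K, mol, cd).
Units of each symbol in Q = mcΔT:
  m (mass): kg
  c (specific heat capacity, in J/(kg·K)): m²/(s²·K)
  ΔT (temperature change): K

Multiplying the contributions: [kg] · [m²/(s²·K)] · [K]
Adding exponents of each base unit: kg: 1, m: 2, s: -2
SI base units of heat: kg·m²/s²

Answer: kg·m²/s²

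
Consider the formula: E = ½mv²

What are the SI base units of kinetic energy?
Units of each symbol in E = ½mv²:
  m (mass): kg
  v (speed): m/s  → to the power 2, contributes m²/s²
  The factor ½ is dimensionless.

Multiplying the contributions: [kg] · [m²/s²]
Adding exponents of each base unit: kg: 1, m: 2, s: -2
SI base units of kinetic energy: kg·m²/s²

Answer: kg·m²/s²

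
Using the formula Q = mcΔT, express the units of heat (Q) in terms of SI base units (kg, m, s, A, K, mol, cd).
Units of each symbol in Q = mcΔT:
  m (mass): kg
  c (specific heat capacity, in J/(kg·K)): m²/(s²·K)
  ΔT (temperature change): K

Multiplying the contributions: [kg] · [m²/(s²·K)] · [K]
Adding exponents of each base unit: kg: 1, m: 2, s: -2
SI base units of heat: kg·m²/s²

Answer: kg·m²/s²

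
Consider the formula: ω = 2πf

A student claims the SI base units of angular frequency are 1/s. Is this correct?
Units of each symbol in ω = 2πf:
  f (frequency): 1/s
  The factor 2π is dimensionless.

Multiplying the contributions: [1/s]
Adding exponents of each base unit: s: -1
SI base units of angular frequency: 1/s

The claimed units 1/s match the derived units, so the claim is correct.

Answer: Yes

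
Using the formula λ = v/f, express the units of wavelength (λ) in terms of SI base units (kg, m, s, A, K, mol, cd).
Units of each symbol in λ = v/f:
  v (wave speed): m/s
  f (frequency): 1/s  → in the denominator, contributes s

Multiplying the contributions: [m/s] · [s]
Adding exponents of each base unit: m: 1
SI base units of wavelength: m

Answer: m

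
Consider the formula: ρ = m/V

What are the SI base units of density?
Units of each symbol in ρ = m/V:
  m (mass): kg
  V (volume): m³  → in the denominator, contributes 1/m³

Multiplying the contributions: [kg] · [1/m³]
Adding exponents of each base unit: kg: 1, m: -3
SI base units of density: kg/m³

Answer: kg/m³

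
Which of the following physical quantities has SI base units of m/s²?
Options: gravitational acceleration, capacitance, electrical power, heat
Checking the SI base units of each option:
  gravitational acceleration (g = GM/r²): m/s²  ✓ matches
  capacitance (C = Q/V): s⁴·A²/(kg·m²)  ✗
  electrical power (P = IV): kg·m²/s³  ✗
  heat (Q = mcΔT): kg·m²/s²  ✗

Only gravitational acceleration has units m/s².

Answer: gravitational acceleration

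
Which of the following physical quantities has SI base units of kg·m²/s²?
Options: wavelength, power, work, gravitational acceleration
Checking the SI base units of each option:
  wavelength (λ = v/f): m  ✗
  power (P = W/t): kg·m²/s³  ✗
  work (W = Fd): kg·m²/s²  ✓ matches
  gravitational acceleration (g = GM/r²): m/s²  ✗

Only work has units kg·m²/s².

Answer: work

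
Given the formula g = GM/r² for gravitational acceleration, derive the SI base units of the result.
Units of each symbol in g = GM/r²:
  G (gravitational constant): m³/(kg·s²)
  M (mass): kg
  r (distance): m  → to the power 2 in the denominator, contributes 1/m²

Multiplying the contributions: [m³/(kg·s²)] · [kg] · [1/m²]
Adding exponents of each base unit: m: 1, s: -2
SI base units of gravitational acceleration: m/s²

Answer: m/s²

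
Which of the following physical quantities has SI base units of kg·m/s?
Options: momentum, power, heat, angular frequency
Checking the SI base units of each option:
  momentum (p = mv): kg·m/s  ✓ matches
  power (P = W/t): kg·m²/s³  ✗
  heat (Q = mcΔT): kg·m²/s²  ✗
  angular frequency (ω = 2πf): 1/s  ✗

Only momentum has units kg·m/s.

Answer: momentum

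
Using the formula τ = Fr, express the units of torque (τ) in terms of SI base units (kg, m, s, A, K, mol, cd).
Units of each symbol in τ = Fr:
  F (force): kg·m/s²
  r (lever arm): m

Multiplying the contributions: [kg·m/s²] · [m]
Adding exponents of each base unit: kg: 1, m: 2, s: -2
SI base units of torque: kg·m²/s²

Answer: kg·m²/s²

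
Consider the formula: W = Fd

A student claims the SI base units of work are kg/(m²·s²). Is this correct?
Units of each symbol in W = Fd:
  F (force): kg·m/s²
  d (displacement): m

Multiplying the contributions: [kg·m/s²] · [m]
Adding exponents of each base unit: kg: 1, m: 2, s: -2
SI base units of work: kg·m²/s²

The claimed units kg/(m²·s²) (exponents kg: 1, m: -2, s: -2) do not match the derived units kg·m²/s² (exponents kg: 1, m: 2, s: -2), so the claim is incorrect.

Answer: No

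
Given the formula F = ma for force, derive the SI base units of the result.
Units of each symbol in F = ma:
  m (mass): kg
  a (acceleration): m/s²

Multiplying the contributions: [kg] · [m/s²]
Adding exponents of each base unit: kg: 1, m: 1, s: -2
SI base units of force: kg·m/s²

Answer: kg·m/s²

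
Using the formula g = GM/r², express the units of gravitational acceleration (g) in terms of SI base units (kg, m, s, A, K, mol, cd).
Units of each symbol in g = GM/r²:
  G (gravitational constant): m³/(kg·s²)
  M (mass): kg
  r (distance): m  → to the power 2 in the denominator, contributes 1/m²

Multiplying the contributions: [m³/(kg·s²)] · [kg] · [1/m²]
Adding exponents of each base unit: m: 1, s: -2
SI base units of gravitational acceleration: m/s²

Answer: m/s²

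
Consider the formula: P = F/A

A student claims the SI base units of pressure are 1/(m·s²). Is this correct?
Units of each symbol in P = F/A:
  F (force): kg·m/s²
  A (area): m²  → in the denominator, contributes 1/m²

Multiplying the contributions: [kg·m/s²] · [1/m²]
Adding exponents of each base unit: kg: 1, m: -1, s: -2
SI base units of pressure: kg/(m·s²)

The claimed units 1/(m·s²) (exponents m: -1, s: -2) do not match the derived units kg/(m·s²) (exponents kg: 1, m: -1, s: -2), so the claim is incorrect.

Answer: No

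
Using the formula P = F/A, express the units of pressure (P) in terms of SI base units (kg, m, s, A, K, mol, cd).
Units of each symbol in P = F/A:
  F (force): kg·m/s²
  A (area): m²  → in the denominator, contributes 1/m²

Multiplying the contributions: [kg·m/s²] · [1/m²]
Adding exponents of each base unit: kg: 1, m: -1, s: -2
SI base units of pressure: kg/(m·s²)

Answer: kg/(m·s²)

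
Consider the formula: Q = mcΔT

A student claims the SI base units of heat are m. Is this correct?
Units of each symbol in Q = mcΔT:
  m (mass): kg
  c (specific heat capacity, in J/(kg·K)): m²/(s²·K)
  ΔT (temperature change): K

Multiplying the contributions: [kg] · [m²/(s²·K)] · [K]
Adding exponents of each base unit: kg: 1, m: 2, s: -2
SI base units of heat: kg·m²/s²

The claimed units m (exponents m: 1) do not match the derived units kg·m²/s² (exponents kg: 1, m: 2, s: -2), so the claim is incorrect.

Answer: No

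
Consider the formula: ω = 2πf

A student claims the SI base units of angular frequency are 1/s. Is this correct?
Units of each symbol in ω = 2πf:
  f (frequency): 1/s
  The factor 2π is dimensionless.

Multiplying the contributions: [1/s]
Adding exponents of each base unit: s: -1
SI base units of angular frequency: 1/s

The claimed units 1/s match the derived units, so the claim is correct.

Answer: Yes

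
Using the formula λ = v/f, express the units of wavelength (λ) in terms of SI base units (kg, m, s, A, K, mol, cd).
Units of each symbol in λ = v/f:
  v (wave speed): m/s
  f (frequency): 1/s  → in the denominator, contributes s

Multiplying the contributions: [m/s] · [s]
Adding exponents of each base unit: m: 1
SI base units of wavelength: m

Answer: m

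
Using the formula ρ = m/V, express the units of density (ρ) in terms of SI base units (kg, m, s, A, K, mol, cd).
Units of each symbol in ρ = m/V:
  m (mass): kg
  V (volume): m³  → in the denominator, contributes 1/m³

Multiplying the contributions: [kg] · [1/m³]
Adding exponents of each base unit: kg: 1, m: -3
SI base units of density: kg/m³

Answer: kg/m³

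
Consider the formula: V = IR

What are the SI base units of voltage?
Units of each symbol in V = IR:
  I (current): A
  R (resistance, in ohms): kg·m²/(s³·A²)

Multiplying the contributions: [A] · [kg·m²/(s³·A²)]
Adding exponents of each base unit: kg: 1, m: 2, s: -3, A: -1
SI base units of voltage: kg·m²/(s³·A)

Answer: kg·m²/(s³·A)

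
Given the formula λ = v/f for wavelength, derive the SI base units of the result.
Units of each symbol in λ = v/f:
  v (wave speed): m/s
  f (frequency): 1/s  → in the denominator, contributes s

Multiplying the contributions: [m/s] · [s]
Adding exponents of each base unit: m: 1
SI base units of wavelength: m

Answer: m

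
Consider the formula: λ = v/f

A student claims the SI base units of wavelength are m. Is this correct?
Units of each symbol in λ = v/f:
  v (wave speed): m/s
  f (frequency): 1/s  → in the denominator, contributes s

Multiplying the contributions: [m/s] · [s]
Adding exponents of each base unit: m: 1
SI base units of wavelength: m

The claimed units m match the derived units, so the claim is correct.

Answer: Yes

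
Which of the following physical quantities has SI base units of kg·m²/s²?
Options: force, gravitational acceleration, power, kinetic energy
Checking the SI base units of each option:
  force (F = ma): kg·m/s²  ✗
  gravitational acceleration (g = GM/r²): m/s²  ✗
  power (P = W/t): kg·m²/s³  ✗
  kinetic energy (E = ½mv²): kg·m²/s²  ✓ matches

Only kinetic energy has units kg·m²/s².

Answer: kinetic energy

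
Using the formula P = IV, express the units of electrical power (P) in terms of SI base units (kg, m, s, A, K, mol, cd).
Units of each symbol in P = IV:
  I (current): A
  V (voltage, in volts): kg·m²/(s³·A)

Multiplying the contributions: [A] · [kg·m²/(s³·A)]
Adding exponents of each base unit: kg: 1, m: 2, s: -3
SI base units of electrical power: kg·m²/s³

Answer: kg·m²/s³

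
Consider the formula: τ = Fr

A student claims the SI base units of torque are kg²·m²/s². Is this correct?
Units of each symbol in τ = Fr:
  F (force): kg·m/s²
  r (lever arm): m

Multiplying the contributions: [kg·m/s²] · [m]
Adding exponents of each base unit: kg: 1, m: 2, s: -2
SI base units of torque: kg·m²/s²

The claimed units kg²·m²/s² (exponents kg: 2, m: 2, s: -2) do not match the derived units kg·m²/s² (exponents kg: 1, m: 2, s: -2), so the claim is incorrect.

Answer: No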